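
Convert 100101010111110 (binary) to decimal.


Positional values:
Bit 1: 1 × 2^1 = 2
Bit 2: 1 × 2^2 = 4
Bit 3: 1 × 2^3 = 8
Bit 4: 1 × 2^4 = 16
Bit 5: 1 × 2^5 = 32
Bit 7: 1 × 2^7 = 128
Bit 9: 1 × 2^9 = 512
Bit 11: 1 × 2^11 = 2048
Bit 14: 1 × 2^14 = 16384
Sum = 2 + 4 + 8 + 16 + 32 + 128 + 512 + 2048 + 16384
= 19134


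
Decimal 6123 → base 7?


Divide by 7 repeatedly:
6123 ÷ 7 = 874 remainder 5
874 ÷ 7 = 124 remainder 6
124 ÷ 7 = 17 remainder 5
17 ÷ 7 = 2 remainder 3
2 ÷ 7 = 0 remainder 2
Reading remainders bottom-up:
= 23565


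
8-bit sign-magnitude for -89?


Sign bit: 1 (negative)
Magnitude: 89 = 1011001
= 11011001


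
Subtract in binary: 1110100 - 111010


Align and subtract column by column (LSB to MSB, borrowing when needed):
  1110100
- 0111010
  -------
  col 0: (0 - 0 borrow-in) - 0 → 0 - 0 = 0, borrow out 0
  col 1: (0 - 0 borrow-in) - 1 → borrow from next column: (0+2) - 1 = 1, borrow out 1
  col 2: (1 - 1 borrow-in) - 0 → 0 - 0 = 0, borrow out 0
  col 3: (0 - 0 borrow-in) - 1 → borrow from next column: (0+2) - 1 = 1, borrow out 1
  col 4: (1 - 1 borrow-in) - 1 → borrow from next column: (0+2) - 1 = 1, borrow out 1
  col 5: (1 - 1 borrow-in) - 1 → borrow from next column: (0+2) - 1 = 1, borrow out 1
  col 6: (1 - 1 borrow-in) - 0 → 0 - 0 = 0, borrow out 0
Reading bits MSB→LSB: 0111010
Strip leading zeros: 111010
= 111010


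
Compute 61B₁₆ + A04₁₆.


Align and add column by column (LSB to MSB, each column mod 16 with carry):
  061B
+ 0A04
  ----
  col 0: B(11) + 4(4) + 0 (carry in) = 15 → F(15), carry out 0
  col 1: 1(1) + 0(0) + 0 (carry in) = 1 → 1(1), carry out 0
  col 2: 6(6) + A(10) + 0 (carry in) = 16 → 0(0), carry out 1
  col 3: 0(0) + 0(0) + 1 (carry in) = 1 → 1(1), carry out 0
Reading digits MSB→LSB: 101F
Strip leading zeros: 101F
= 0x101F


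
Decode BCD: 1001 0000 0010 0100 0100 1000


Each 4-bit group → digit:
  1001 → 9
  0000 → 0
  0010 → 2
  0100 → 4
  0100 → 4
  1000 → 8
= 902448


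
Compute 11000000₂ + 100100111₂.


Align and add column by column (LSB to MSB, carry propagating):
  0011000000
+ 0100100111
  ----------
  col 0: 0 + 1 + 0 (carry in) = 1 → bit 1, carry out 0
  col 1: 0 + 1 + 0 (carry in) = 1 → bit 1, carry out 0
  col 2: 0 + 1 + 0 (carry in) = 1 → bit 1, carry out 0
  col 3: 0 + 0 + 0 (carry in) = 0 → bit 0, carry out 0
  col 4: 0 + 0 + 0 (carry in) = 0 → bit 0, carry out 0
  col 5: 0 + 1 + 0 (carry in) = 1 → bit 1, carry out 0
  col 6: 1 + 0 + 0 (carry in) = 1 → bit 1, carry out 0
  col 7: 1 + 0 + 0 (carry in) = 1 → bit 1, carry out 0
  col 8: 0 + 1 + 0 (carry in) = 1 → bit 1, carry out 0
  col 9: 0 + 0 + 0 (carry in) = 0 → bit 0, carry out 0
Reading bits MSB→LSB: 0111100111
Strip leading zeros: 111100111
= 111100111


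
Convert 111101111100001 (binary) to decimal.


Positional values:
Bit 0: 1 × 2^0 = 1
Bit 5: 1 × 2^5 = 32
Bit 6: 1 × 2^6 = 64
Bit 7: 1 × 2^7 = 128
Bit 8: 1 × 2^8 = 256
Bit 9: 1 × 2^9 = 512
Bit 11: 1 × 2^11 = 2048
Bit 12: 1 × 2^12 = 4096
Bit 13: 1 × 2^13 = 8192
Bit 14: 1 × 2^14 = 16384
Sum = 1 + 32 + 64 + 128 + 256 + 512 + 2048 + 4096 + 8192 + 16384
= 31713


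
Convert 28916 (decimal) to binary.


Divide by 2 repeatedly:
28916 ÷ 2 = 14458 remainder 0
14458 ÷ 2 = 7229 remainder 0
7229 ÷ 2 = 3614 remainder 1
3614 ÷ 2 = 1807 remainder 0
1807 ÷ 2 = 903 remainder 1
903 ÷ 2 = 451 remainder 1
451 ÷ 2 = 225 remainder 1
225 ÷ 2 = 112 remainder 1
112 ÷ 2 = 56 remainder 0
56 ÷ 2 = 28 remainder 0
28 ÷ 2 = 14 remainder 0
14 ÷ 2 = 7 remainder 0
7 ÷ 2 = 3 remainder 1
3 ÷ 2 = 1 remainder 1
1 ÷ 2 = 0 remainder 1
Reading remainders bottom-up:
= 111000011110100


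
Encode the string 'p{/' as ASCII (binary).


String: 'p{/'  (3 characters)
Per-character ASCII lookup:
  'p': lowercase starts at 97: 'p' = 97 + 15 = 112 → 1110000
  '{': special character: '{' = 123 → 1111011
  '/': special character: '/' = 47 → 101111
= 1110000 1111011 101111


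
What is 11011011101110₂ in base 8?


Group into 3-bit groups: 011011011101110
  011 = 3
  011 = 3
  011 = 3
  101 = 5
  110 = 6
= 0o33356


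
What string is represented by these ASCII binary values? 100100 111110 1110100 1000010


Codes (binary): 100100 111110 1110100 1000010
Per-code ASCII lookup:
  100100 = 36  (special character) → '$'
  111110 = 62  (special character) → '>'
  1110100 = 116  (range 97-122: lowercase, 116 - 97 = 19) → 't'
  1000010 = 66  (range 65-90: uppercase, 66 - 65 = 1) → 'B'
= '$>tB'


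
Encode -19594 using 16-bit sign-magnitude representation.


Sign bit: 1 (negative)
Magnitude: 19594 = 100110010001010
= 1100110010001010


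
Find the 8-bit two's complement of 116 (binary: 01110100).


Original: 01110100
Step 1 - Invert all bits: 10001011
Step 2 - Add 1: 10001011 + 1
= 10001100 (represents -116)


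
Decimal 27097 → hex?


Divide by 16 repeatedly:
27097 ÷ 16 = 1693 remainder 9 (9)
1693 ÷ 16 = 105 remainder 13 (D)
105 ÷ 16 = 6 remainder 9 (9)
6 ÷ 16 = 0 remainder 6 (6)
Reading remainders bottom-up:
= 0x69D9


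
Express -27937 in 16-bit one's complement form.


Original: 0110110100100001
Invert all bits:
  bit 0: 0 → 1
  bit 1: 1 → 0
  bit 2: 1 → 0
  bit 3: 0 → 1
  bit 4: 1 → 0
  bit 5: 1 → 0
  bit 6: 0 → 1
  bit 7: 1 → 0
  bit 8: 0 → 1
  bit 9: 0 → 1
  bit 10: 1 → 0
  bit 11: 0 → 1
  bit 12: 0 → 1
  bit 13: 0 → 1
  bit 14: 0 → 1
  bit 15: 1 → 0
= 1001001011011110


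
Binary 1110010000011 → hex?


Group into 4-bit nibbles: 0001110010000011
  0001 = 1
  1100 = C
  1000 = 8
  0011 = 3
= 0x1C83


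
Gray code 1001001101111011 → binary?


Gray code: 1001001101111011
MSB stays the same: 1
Each subsequent bit = prev_binary XOR current_gray:
  B[1] = 1 XOR 0 = 1
  B[2] = 1 XOR 0 = 1
  B[3] = 1 XOR 1 = 0
  B[4] = 0 XOR 0 = 0
  B[5] = 0 XOR 0 = 0
  B[6] = 0 XOR 1 = 1
  B[7] = 1 XOR 1 = 0
  B[8] = 0 XOR 0 = 0
  B[9] = 0 XOR 1 = 1
  B[10] = 1 XOR 1 = 0
  B[11] = 0 XOR 1 = 1
  B[12] = 1 XOR 1 = 0
  B[13] = 0 XOR 0 = 0
  B[14] = 0 XOR 1 = 1
  B[15] = 1 XOR 1 = 0
= 1110001001010010 (57938 decimal)


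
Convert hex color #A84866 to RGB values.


Hex: #A84866
R = A8₁₆ = 168
G = 48₁₆ = 72
B = 66₁₆ = 102
= RGB(168, 72, 102)


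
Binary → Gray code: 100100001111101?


Binary: 100100001111101
Gray code: G = B XOR (B >> 1)
B >> 1 = 010010000111110
100100001111101 XOR 010010000111110:
  1 XOR 0 = 1
  0 XOR 1 = 1
  0 XOR 0 = 0
  1 XOR 0 = 1
  0 XOR 1 = 1
  0 XOR 0 = 0
  0 XOR 0 = 0
  0 XOR 0 = 0
  1 XOR 0 = 1
  1 XOR 1 = 0
  1 XOR 1 = 0
  1 XOR 1 = 0
  1 XOR 1 = 0
  0 XOR 1 = 1
  1 XOR 0 = 1
= 110110001000011


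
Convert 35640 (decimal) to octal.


Divide by 8 repeatedly:
35640 ÷ 8 = 4455 remainder 0
4455 ÷ 8 = 556 remainder 7
556 ÷ 8 = 69 remainder 4
69 ÷ 8 = 8 remainder 5
8 ÷ 8 = 1 remainder 0
1 ÷ 8 = 0 remainder 1
Reading remainders bottom-up:
= 0o105470


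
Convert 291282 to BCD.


Each digit → 4-bit binary:
  2 → 0010
  9 → 1001
  1 → 0001
  2 → 0010
  8 → 1000
  2 → 0010
= 0010 1001 0001 0010 1000 0010


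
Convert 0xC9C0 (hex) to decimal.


Positional values:
Position 0: 0 × 16^0 = 0 × 1 = 0
Position 1: C × 16^1 = 12 × 16 = 192
Position 2: 9 × 16^2 = 9 × 256 = 2304
Position 3: C × 16^3 = 12 × 4096 = 49152
Sum = 0 + 192 + 2304 + 49152
= 51648


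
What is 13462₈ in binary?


Each octal digit → 3 binary bits:
  1 = 001
  3 = 011
  4 = 100
  6 = 110
  2 = 010
Concatenate: 001 011 100 110 010
= 001011100110010


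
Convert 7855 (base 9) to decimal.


Positional values (base 9):
  5 × 9^0 = 5 × 1 = 5
  5 × 9^1 = 5 × 9 = 45
  8 × 9^2 = 8 × 81 = 648
  7 × 9^3 = 7 × 729 = 5103
Sum = 5 + 45 + 648 + 5103
= 5801


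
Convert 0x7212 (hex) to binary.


Each hex digit → 4 binary bits:
  7 = 0111
  2 = 0010
  1 = 0001
  2 = 0010
Concatenate: 0111 0010 0001 0010
= 0111001000010010


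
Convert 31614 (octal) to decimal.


Positional values:
Position 0: 4 × 8^0 = 4
Position 1: 1 × 8^1 = 8
Position 2: 6 × 8^2 = 384
Position 3: 1 × 8^3 = 512
Position 4: 3 × 8^4 = 12288
Sum = 4 + 8 + 384 + 512 + 12288
= 13196


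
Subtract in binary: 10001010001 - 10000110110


Align and subtract column by column (LSB to MSB, borrowing when needed):
  10001010001
- 10000110110
  -----------
  col 0: (1 - 0 borrow-in) - 0 → 1 - 0 = 1, borrow out 0
  col 1: (0 - 0 borrow-in) - 1 → borrow from next column: (0+2) - 1 = 1, borrow out 1
  col 2: (0 - 1 borrow-in) - 1 → borrow from next column: (-1+2) - 1 = 0, borrow out 1
  col 3: (0 - 1 borrow-in) - 0 → borrow from next column: (-1+2) - 0 = 1, borrow out 1
  col 4: (1 - 1 borrow-in) - 1 → borrow from next column: (0+2) - 1 = 1, borrow out 1
  col 5: (0 - 1 borrow-in) - 1 → borrow from next column: (-1+2) - 1 = 0, borrow out 1
  col 6: (1 - 1 borrow-in) - 0 → 0 - 0 = 0, borrow out 0
  col 7: (0 - 0 borrow-in) - 0 → 0 - 0 = 0, borrow out 0
  col 8: (0 - 0 borrow-in) - 0 → 0 - 0 = 0, borrow out 0
  col 9: (0 - 0 borrow-in) - 0 → 0 - 0 = 0, borrow out 0
  col 10: (1 - 0 borrow-in) - 1 → 1 - 1 = 0, borrow out 0
Reading bits MSB→LSB: 00000011011
Strip leading zeros: 11011
= 11011


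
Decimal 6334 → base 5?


Divide by 5 repeatedly:
6334 ÷ 5 = 1266 remainder 4
1266 ÷ 5 = 253 remainder 1
253 ÷ 5 = 50 remainder 3
50 ÷ 5 = 10 remainder 0
10 ÷ 5 = 2 remainder 0
2 ÷ 5 = 0 remainder 2
Reading remainders bottom-up:
= 200314


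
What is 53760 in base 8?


Divide by 8 repeatedly:
53760 ÷ 8 = 6720 remainder 0
6720 ÷ 8 = 840 remainder 0
840 ÷ 8 = 105 remainder 0
105 ÷ 8 = 13 remainder 1
13 ÷ 8 = 1 remainder 5
1 ÷ 8 = 0 remainder 1
Reading remainders bottom-up:
= 0o151000


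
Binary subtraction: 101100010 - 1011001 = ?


Align and subtract column by column (LSB to MSB, borrowing when needed):
  101100010
- 001011001
  ---------
  col 0: (0 - 0 borrow-in) - 1 → borrow from next column: (0+2) - 1 = 1, borrow out 1
  col 1: (1 - 1 borrow-in) - 0 → 0 - 0 = 0, borrow out 0
  col 2: (0 - 0 borrow-in) - 0 → 0 - 0 = 0, borrow out 0
  col 3: (0 - 0 borrow-in) - 1 → borrow from next column: (0+2) - 1 = 1, borrow out 1
  col 4: (0 - 1 borrow-in) - 1 → borrow from next column: (-1+2) - 1 = 0, borrow out 1
  col 5: (1 - 1 borrow-in) - 0 → 0 - 0 = 0, borrow out 0
  col 6: (1 - 0 borrow-in) - 1 → 1 - 1 = 0, borrow out 0
  col 7: (0 - 0 borrow-in) - 0 → 0 - 0 = 0, borrow out 0
  col 8: (1 - 0 borrow-in) - 0 → 1 - 0 = 1, borrow out 0
Reading bits MSB→LSB: 100001001
Strip leading zeros: 100001001
= 100001001


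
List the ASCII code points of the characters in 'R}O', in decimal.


String: 'R}O'  (3 characters)
Per-character ASCII lookup:
  'R': uppercase starts at 65: 'R' = 65 + 17 = 82
  '}': special character: '}' = 125
  'O': uppercase starts at 65: 'O' = 65 + 14 = 79
= 82 125 79


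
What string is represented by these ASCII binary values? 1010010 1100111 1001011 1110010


Codes (binary): 1010010 1100111 1001011 1110010
Per-code ASCII lookup:
  1010010 = 82  (range 65-90: uppercase, 82 - 65 = 17) → 'R'
  1100111 = 103  (range 97-122: lowercase, 103 - 97 = 6) → 'g'
  1001011 = 75  (range 65-90: uppercase, 75 - 65 = 10) → 'K'
  1110010 = 114  (range 97-122: lowercase, 114 - 97 = 17) → 'r'
= 'RgKr'


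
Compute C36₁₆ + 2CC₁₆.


Align and add column by column (LSB to MSB, each column mod 16 with carry):
  0C36
+ 02CC
  ----
  col 0: 6(6) + C(12) + 0 (carry in) = 18 → 2(2), carry out 1
  col 1: 3(3) + C(12) + 1 (carry in) = 16 → 0(0), carry out 1
  col 2: C(12) + 2(2) + 1 (carry in) = 15 → F(15), carry out 0
  col 3: 0(0) + 0(0) + 0 (carry in) = 0 → 0(0), carry out 0
Reading digits MSB→LSB: 0F02
Strip leading zeros: F02
= 0xF02


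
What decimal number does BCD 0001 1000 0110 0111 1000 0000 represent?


Each 4-bit group → digit:
  0001 → 1
  1000 → 8
  0110 → 6
  0111 → 7
  1000 → 8
  0000 → 0
= 186780


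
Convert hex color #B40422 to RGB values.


Hex: #B40422
R = B4₁₆ = 180
G = 04₁₆ = 4
B = 22₁₆ = 34
= RGB(180, 4, 34)


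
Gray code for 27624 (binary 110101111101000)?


Binary: 110101111101000
Gray code: G = B XOR (B >> 1)
B >> 1 = 011010111110100
110101111101000 XOR 011010111110100:
  1 XOR 0 = 1
  1 XOR 1 = 0
  0 XOR 1 = 1
  1 XOR 0 = 1
  0 XOR 1 = 1
  1 XOR 0 = 1
  1 XOR 1 = 0
  1 XOR 1 = 0
  1 XOR 1 = 0
  1 XOR 1 = 0
  0 XOR 1 = 1
  1 XOR 0 = 1
  0 XOR 1 = 1
  0 XOR 0 = 0
  0 XOR 0 = 0
= 101111000011100


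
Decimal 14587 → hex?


Divide by 16 repeatedly:
14587 ÷ 16 = 911 remainder 11 (B)
911 ÷ 16 = 56 remainder 15 (F)
56 ÷ 16 = 3 remainder 8 (8)
3 ÷ 16 = 0 remainder 3 (3)
Reading remainders bottom-up:
= 0x38FB


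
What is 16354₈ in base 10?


Positional values:
Position 0: 4 × 8^0 = 4
Position 1: 5 × 8^1 = 40
Position 2: 3 × 8^2 = 192
Position 3: 6 × 8^3 = 3072
Position 4: 1 × 8^4 = 4096
Sum = 4 + 40 + 192 + 3072 + 4096
= 7404


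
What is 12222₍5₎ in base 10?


Positional values (base 5):
  2 × 5^0 = 2 × 1 = 2
  2 × 5^1 = 2 × 5 = 10
  2 × 5^2 = 2 × 25 = 50
  2 × 5^3 = 2 × 125 = 250
  1 × 5^4 = 1 × 625 = 625
Sum = 2 + 10 + 50 + 250 + 625
= 937


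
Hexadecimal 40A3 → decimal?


Positional values:
Position 0: 3 × 16^0 = 3 × 1 = 3
Position 1: A × 16^1 = 10 × 16 = 160
Position 2: 0 × 16^2 = 0 × 256 = 0
Position 3: 4 × 16^3 = 4 × 4096 = 16384
Sum = 3 + 160 + 0 + 16384
= 16547


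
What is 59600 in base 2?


Divide by 2 repeatedly:
59600 ÷ 2 = 29800 remainder 0
29800 ÷ 2 = 14900 remainder 0
14900 ÷ 2 = 7450 remainder 0
7450 ÷ 2 = 3725 remainder 0
3725 ÷ 2 = 1862 remainder 1
1862 ÷ 2 = 931 remainder 0
931 ÷ 2 = 465 remainder 1
465 ÷ 2 = 232 remainder 1
232 ÷ 2 = 116 remainder 0
116 ÷ 2 = 58 remainder 0
58 ÷ 2 = 29 remainder 0
29 ÷ 2 = 14 remainder 1
14 ÷ 2 = 7 remainder 0
7 ÷ 2 = 3 remainder 1
3 ÷ 2 = 1 remainder 1
1 ÷ 2 = 0 remainder 1
Reading remainders bottom-up:
= 1110100011010000


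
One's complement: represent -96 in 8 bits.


Original: 01100000
Invert all bits:
  bit 0: 0 → 1
  bit 1: 1 → 0
  bit 2: 1 → 0
  bit 3: 0 → 1
  bit 4: 0 → 1
  bit 5: 0 → 1
  bit 6: 0 → 1
  bit 7: 0 → 1
= 10011111


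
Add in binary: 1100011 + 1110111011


Align and add column by column (LSB to MSB, carry propagating):
  00001100011
+ 01110111011
  -----------
  col 0: 1 + 1 + 0 (carry in) = 2 → bit 0, carry out 1
  col 1: 1 + 1 + 1 (carry in) = 3 → bit 1, carry out 1
  col 2: 0 + 0 + 1 (carry in) = 1 → bit 1, carry out 0
  col 3: 0 + 1 + 0 (carry in) = 1 → bit 1, carry out 0
  col 4: 0 + 1 + 0 (carry in) = 1 → bit 1, carry out 0
  col 5: 1 + 1 + 0 (carry in) = 2 → bit 0, carry out 1
  col 6: 1 + 0 + 1 (carry in) = 2 → bit 0, carry out 1
  col 7: 0 + 1 + 1 (carry in) = 2 → bit 0, carry out 1
  col 8: 0 + 1 + 1 (carry in) = 2 → bit 0, carry out 1
  col 9: 0 + 1 + 1 (carry in) = 2 → bit 0, carry out 1
  col 10: 0 + 0 + 1 (carry in) = 1 → bit 1, carry out 0
Reading bits MSB→LSB: 10000011110
Strip leading zeros: 10000011110
= 10000011110


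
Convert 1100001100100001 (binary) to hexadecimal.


Group into 4-bit nibbles: 1100001100100001
  1100 = C
  0011 = 3
  0010 = 2
  0001 = 1
= 0xC321


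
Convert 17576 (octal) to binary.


Each octal digit → 3 binary bits:
  1 = 001
  7 = 111
  5 = 101
  7 = 111
  6 = 110
Concatenate: 001 111 101 111 110
= 001111101111110


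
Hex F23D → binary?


Each hex digit → 4 binary bits:
  F = 1111
  2 = 0010
  3 = 0011
  D = 1101
Concatenate: 1111 0010 0011 1101
= 1111001000111101


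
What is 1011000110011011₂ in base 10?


Positional values:
Bit 0: 1 × 2^0 = 1
Bit 1: 1 × 2^1 = 2
Bit 3: 1 × 2^3 = 8
Bit 4: 1 × 2^4 = 16
Bit 7: 1 × 2^7 = 128
Bit 8: 1 × 2^8 = 256
Bit 12: 1 × 2^12 = 4096
Bit 13: 1 × 2^13 = 8192
Bit 15: 1 × 2^15 = 32768
Sum = 1 + 2 + 8 + 16 + 128 + 256 + 4096 + 8192 + 32768
= 45467


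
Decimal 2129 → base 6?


Divide by 6 repeatedly:
2129 ÷ 6 = 354 remainder 5
354 ÷ 6 = 59 remainder 0
59 ÷ 6 = 9 remainder 5
9 ÷ 6 = 1 remainder 3
1 ÷ 6 = 0 remainder 1
Reading remainders bottom-up:
= 13505


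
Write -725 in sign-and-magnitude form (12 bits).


Sign bit: 1 (negative)
Magnitude: 725 = 01011010101
= 101011010101


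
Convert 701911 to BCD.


Each digit → 4-bit binary:
  7 → 0111
  0 → 0000
  1 → 0001
  9 → 1001
  1 → 0001
  1 → 0001
= 0111 0000 0001 1001 0001 0001


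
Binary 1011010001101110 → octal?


Group into 3-bit groups: 001011010001101110
  001 = 1
  011 = 3
  010 = 2
  001 = 1
  101 = 5
  110 = 6
= 0o132156


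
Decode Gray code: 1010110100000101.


Gray code: 1010110100000101
MSB stays the same: 1
Each subsequent bit = prev_binary XOR current_gray:
  B[1] = 1 XOR 0 = 1
  B[2] = 1 XOR 1 = 0
  B[3] = 0 XOR 0 = 0
  B[4] = 0 XOR 1 = 1
  B[5] = 1 XOR 1 = 0
  B[6] = 0 XOR 0 = 0
  B[7] = 0 XOR 1 = 1
  B[8] = 1 XOR 0 = 1
  B[9] = 1 XOR 0 = 1
  B[10] = 1 XOR 0 = 1
  B[11] = 1 XOR 0 = 1
  B[12] = 1 XOR 0 = 1
  B[13] = 1 XOR 1 = 0
  B[14] = 0 XOR 0 = 0
  B[15] = 0 XOR 1 = 1
= 1100100111111001 (51705 decimal)


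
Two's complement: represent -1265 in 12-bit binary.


Original: 010011110001
Step 1 - Invert all bits: 101100001110
Step 2 - Add 1: 101100001110 + 1
= 101100001111 (represents -1265)


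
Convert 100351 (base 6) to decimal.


Positional values (base 6):
  1 × 6^0 = 1 × 1 = 1
  5 × 6^1 = 5 × 6 = 30
  3 × 6^2 = 3 × 36 = 108
  0 × 6^3 = 0 × 216 = 0
  0 × 6^4 = 0 × 1296 = 0
  1 × 6^5 = 1 × 7776 = 7776
Sum = 1 + 30 + 108 + 0 + 0 + 7776
= 7915


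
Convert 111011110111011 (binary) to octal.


Group into 3-bit groups: 111011110111011
  111 = 7
  011 = 3
  110 = 6
  111 = 7
  011 = 3
= 0o73673


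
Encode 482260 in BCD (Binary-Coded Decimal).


Each digit → 4-bit binary:
  4 → 0100
  8 → 1000
  2 → 0010
  2 → 0010
  6 → 0110
  0 → 0000
= 0100 1000 0010 0010 0110 0000


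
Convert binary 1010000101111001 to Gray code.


Binary: 1010000101111001
Gray code: G = B XOR (B >> 1)
B >> 1 = 0101000010111100
1010000101111001 XOR 0101000010111100:
  1 XOR 0 = 1
  0 XOR 1 = 1
  1 XOR 0 = 1
  0 XOR 1 = 1
  0 XOR 0 = 0
  0 XOR 0 = 0
  0 XOR 0 = 0
  1 XOR 0 = 1
  0 XOR 1 = 1
  1 XOR 0 = 1
  1 XOR 1 = 0
  1 XOR 1 = 0
  1 XOR 1 = 0
  0 XOR 1 = 1
  0 XOR 0 = 0
  1 XOR 0 = 1
= 1111000111000101


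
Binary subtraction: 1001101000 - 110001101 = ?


Align and subtract column by column (LSB to MSB, borrowing when needed):
  1001101000
- 0110001101
  ----------
  col 0: (0 - 0 borrow-in) - 1 → borrow from next column: (0+2) - 1 = 1, borrow out 1
  col 1: (0 - 1 borrow-in) - 0 → borrow from next column: (-1+2) - 0 = 1, borrow out 1
  col 2: (0 - 1 borrow-in) - 1 → borrow from next column: (-1+2) - 1 = 0, borrow out 1
  col 3: (1 - 1 borrow-in) - 1 → borrow from next column: (0+2) - 1 = 1, borrow out 1
  col 4: (0 - 1 borrow-in) - 0 → borrow from next column: (-1+2) - 0 = 1, borrow out 1
  col 5: (1 - 1 borrow-in) - 0 → 0 - 0 = 0, borrow out 0
  col 6: (1 - 0 borrow-in) - 0 → 1 - 0 = 1, borrow out 0
  col 7: (0 - 0 borrow-in) - 1 → borrow from next column: (0+2) - 1 = 1, borrow out 1
  col 8: (0 - 1 borrow-in) - 1 → borrow from next column: (-1+2) - 1 = 0, borrow out 1
  col 9: (1 - 1 borrow-in) - 0 → 0 - 0 = 0, borrow out 0
Reading bits MSB→LSB: 0011011011
Strip leading zeros: 11011011
= 11011011


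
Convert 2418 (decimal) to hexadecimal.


Divide by 16 repeatedly:
2418 ÷ 16 = 151 remainder 2 (2)
151 ÷ 16 = 9 remainder 7 (7)
9 ÷ 16 = 0 remainder 9 (9)
Reading remainders bottom-up:
= 0x972


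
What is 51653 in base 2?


Divide by 2 repeatedly:
51653 ÷ 2 = 25826 remainder 1
25826 ÷ 2 = 12913 remainder 0
12913 ÷ 2 = 6456 remainder 1
6456 ÷ 2 = 3228 remainder 0
3228 ÷ 2 = 1614 remainder 0
1614 ÷ 2 = 807 remainder 0
807 ÷ 2 = 403 remainder 1
403 ÷ 2 = 201 remainder 1
201 ÷ 2 = 100 remainder 1
100 ÷ 2 = 50 remainder 0
50 ÷ 2 = 25 remainder 0
25 ÷ 2 = 12 remainder 1
12 ÷ 2 = 6 remainder 0
6 ÷ 2 = 3 remainder 0
3 ÷ 2 = 1 remainder 1
1 ÷ 2 = 0 remainder 1
Reading remainders bottom-up:
= 1100100111000101


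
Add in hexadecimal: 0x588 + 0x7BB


Align and add column by column (LSB to MSB, each column mod 16 with carry):
  0588
+ 07BB
  ----
  col 0: 8(8) + B(11) + 0 (carry in) = 19 → 3(3), carry out 1
  col 1: 8(8) + B(11) + 1 (carry in) = 20 → 4(4), carry out 1
  col 2: 5(5) + 7(7) + 1 (carry in) = 13 → D(13), carry out 0
  col 3: 0(0) + 0(0) + 0 (carry in) = 0 → 0(0), carry out 0
Reading digits MSB→LSB: 0D43
Strip leading zeros: D43
= 0xD43


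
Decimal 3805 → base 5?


Divide by 5 repeatedly:
3805 ÷ 5 = 761 remainder 0
761 ÷ 5 = 152 remainder 1
152 ÷ 5 = 30 remainder 2
30 ÷ 5 = 6 remainder 0
6 ÷ 5 = 1 remainder 1
1 ÷ 5 = 0 remainder 1
Reading remainders bottom-up:
= 110210


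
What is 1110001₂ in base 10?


Positional values:
Bit 0: 1 × 2^0 = 1
Bit 4: 1 × 2^4 = 16
Bit 5: 1 × 2^5 = 32
Bit 6: 1 × 2^6 = 64
Sum = 1 + 16 + 32 + 64
= 113


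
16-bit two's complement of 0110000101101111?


Original: 0110000101101111
Step 1 - Invert all bits: 1001111010010000
Step 2 - Add 1: 1001111010010000 + 1
= 1001111010010001 (represents -24943)


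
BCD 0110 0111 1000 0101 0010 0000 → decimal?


Each 4-bit group → digit:
  0110 → 6
  0111 → 7
  1000 → 8
  0101 → 5
  0010 → 2
  0000 → 0
= 678520


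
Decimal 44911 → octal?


Divide by 8 repeatedly:
44911 ÷ 8 = 5613 remainder 7
5613 ÷ 8 = 701 remainder 5
701 ÷ 8 = 87 remainder 5
87 ÷ 8 = 10 remainder 7
10 ÷ 8 = 1 remainder 2
1 ÷ 8 = 0 remainder 1
Reading remainders bottom-up:
= 0o127557


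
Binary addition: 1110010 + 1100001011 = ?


Align and add column by column (LSB to MSB, carry propagating):
  00001110010
+ 01100001011
  -----------
  col 0: 0 + 1 + 0 (carry in) = 1 → bit 1, carry out 0
  col 1: 1 + 1 + 0 (carry in) = 2 → bit 0, carry out 1
  col 2: 0 + 0 + 1 (carry in) = 1 → bit 1, carry out 0
  col 3: 0 + 1 + 0 (carry in) = 1 → bit 1, carry out 0
  col 4: 1 + 0 + 0 (carry in) = 1 → bit 1, carry out 0
  col 5: 1 + 0 + 0 (carry in) = 1 → bit 1, carry out 0
  col 6: 1 + 0 + 0 (carry in) = 1 → bit 1, carry out 0
  col 7: 0 + 0 + 0 (carry in) = 0 → bit 0, carry out 0
  col 8: 0 + 1 + 0 (carry in) = 1 → bit 1, carry out 0
  col 9: 0 + 1 + 0 (carry in) = 1 → bit 1, carry out 0
  col 10: 0 + 0 + 0 (carry in) = 0 → bit 0, carry out 0
Reading bits MSB→LSB: 01101111101
Strip leading zeros: 1101111101
= 1101111101


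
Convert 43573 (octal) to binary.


Each octal digit → 3 binary bits:
  4 = 100
  3 = 011
  5 = 101
  7 = 111
  3 = 011
Concatenate: 100 011 101 111 011
= 100011101111011


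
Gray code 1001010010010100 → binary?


Gray code: 1001010010010100
MSB stays the same: 1
Each subsequent bit = prev_binary XOR current_gray:
  B[1] = 1 XOR 0 = 1
  B[2] = 1 XOR 0 = 1
  B[3] = 1 XOR 1 = 0
  B[4] = 0 XOR 0 = 0
  B[5] = 0 XOR 1 = 1
  B[6] = 1 XOR 0 = 1
  B[7] = 1 XOR 0 = 1
  B[8] = 1 XOR 1 = 0
  B[9] = 0 XOR 0 = 0
  B[10] = 0 XOR 0 = 0
  B[11] = 0 XOR 1 = 1
  B[12] = 1 XOR 0 = 1
  B[13] = 1 XOR 1 = 0
  B[14] = 0 XOR 0 = 0
  B[15] = 0 XOR 0 = 0
= 1110011100011000 (59160 decimal)


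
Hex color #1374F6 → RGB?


Hex: #1374F6
R = 13₁₆ = 19
G = 74₁₆ = 116
B = F6₁₆ = 246
= RGB(19, 116, 246)


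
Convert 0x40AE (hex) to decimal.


Positional values:
Position 0: E × 16^0 = 14 × 1 = 14
Position 1: A × 16^1 = 10 × 16 = 160
Position 2: 0 × 16^2 = 0 × 256 = 0
Position 3: 4 × 16^3 = 4 × 4096 = 16384
Sum = 14 + 160 + 0 + 16384
= 16558


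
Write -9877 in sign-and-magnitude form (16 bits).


Sign bit: 1 (negative)
Magnitude: 9877 = 010011010010101
= 1010011010010101


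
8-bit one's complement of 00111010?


Original: 00111010
Invert all bits:
  bit 0: 0 → 1
  bit 1: 0 → 1
  bit 2: 1 → 0
  bit 3: 1 → 0
  bit 4: 1 → 0
  bit 5: 0 → 1
  bit 6: 1 → 0
  bit 7: 0 → 1
= 11000101


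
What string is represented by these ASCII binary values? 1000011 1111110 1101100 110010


Codes (binary): 1000011 1111110 1101100 110010
Per-code ASCII lookup:
  1000011 = 67  (range 65-90: uppercase, 67 - 65 = 2) → 'C'
  1111110 = 126  (special character) → '~'
  1101100 = 108  (range 97-122: lowercase, 108 - 97 = 11) → 'l'
  110010 = 50  (range 48-57: digits, 50 - 48 = 2) → '2'
= 'C~l2'


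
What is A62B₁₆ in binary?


Each hex digit → 4 binary bits:
  A = 1010
  6 = 0110
  2 = 0010
  B = 1011
Concatenate: 1010 0110 0010 1011
= 1010011000101011


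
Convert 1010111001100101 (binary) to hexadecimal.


Group into 4-bit nibbles: 1010111001100101
  1010 = A
  1110 = E
  0110 = 6
  0101 = 5
= 0xAE65


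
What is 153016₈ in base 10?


Positional values:
Position 0: 6 × 8^0 = 6
Position 1: 1 × 8^1 = 8
Position 2: 0 × 8^2 = 0
Position 3: 3 × 8^3 = 1536
Position 4: 5 × 8^4 = 20480
Position 5: 1 × 8^5 = 32768
Sum = 6 + 8 + 0 + 1536 + 20480 + 32768
= 54798


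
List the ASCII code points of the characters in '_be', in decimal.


String: '_be'  (3 characters)
Per-character ASCII lookup:
  '_': special character: '_' = 95
  'b': lowercase starts at 97: 'b' = 97 + 1 = 98
  'e': lowercase starts at 97: 'e' = 97 + 4 = 101
= 95 98 101


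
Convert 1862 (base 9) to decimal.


Positional values (base 9):
  2 × 9^0 = 2 × 1 = 2
  6 × 9^1 = 6 × 9 = 54
  8 × 9^2 = 8 × 81 = 648
  1 × 9^3 = 1 × 729 = 729
Sum = 2 + 54 + 648 + 729
= 1433


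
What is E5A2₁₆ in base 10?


Positional values:
Position 0: 2 × 16^0 = 2 × 1 = 2
Position 1: A × 16^1 = 10 × 16 = 160
Position 2: 5 × 16^2 = 5 × 256 = 1280
Position 3: E × 16^3 = 14 × 4096 = 57344
Sum = 2 + 160 + 1280 + 57344
= 58786


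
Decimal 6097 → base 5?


Divide by 5 repeatedly:
6097 ÷ 5 = 1219 remainder 2
1219 ÷ 5 = 243 remainder 4
243 ÷ 5 = 48 remainder 3
48 ÷ 5 = 9 remainder 3
9 ÷ 5 = 1 remainder 4
1 ÷ 5 = 0 remainder 1
Reading remainders bottom-up:
= 143342


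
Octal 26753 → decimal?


Positional values:
Position 0: 3 × 8^0 = 3
Position 1: 5 × 8^1 = 40
Position 2: 7 × 8^2 = 448
Position 3: 6 × 8^3 = 3072
Position 4: 2 × 8^4 = 8192
Sum = 3 + 40 + 448 + 3072 + 8192
= 11755


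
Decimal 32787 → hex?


Divide by 16 repeatedly:
32787 ÷ 16 = 2049 remainder 3 (3)
2049 ÷ 16 = 128 remainder 1 (1)
128 ÷ 16 = 8 remainder 0 (0)
8 ÷ 16 = 0 remainder 8 (8)
Reading remainders bottom-up:
= 0x8013


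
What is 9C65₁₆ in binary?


Each hex digit → 4 binary bits:
  9 = 1001
  C = 1100
  6 = 0110
  5 = 0101
Concatenate: 1001 1100 0110 0101
= 1001110001100101


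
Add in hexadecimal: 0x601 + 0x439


Align and add column by column (LSB to MSB, each column mod 16 with carry):
  0601
+ 0439
  ----
  col 0: 1(1) + 9(9) + 0 (carry in) = 10 → A(10), carry out 0
  col 1: 0(0) + 3(3) + 0 (carry in) = 3 → 3(3), carry out 0
  col 2: 6(6) + 4(4) + 0 (carry in) = 10 → A(10), carry out 0
  col 3: 0(0) + 0(0) + 0 (carry in) = 0 → 0(0), carry out 0
Reading digits MSB→LSB: 0A3A
Strip leading zeros: A3A
= 0xA3A


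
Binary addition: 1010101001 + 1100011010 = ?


Align and add column by column (LSB to MSB, carry propagating):
  01010101001
+ 01100011010
  -----------
  col 0: 1 + 0 + 0 (carry in) = 1 → bit 1, carry out 0
  col 1: 0 + 1 + 0 (carry in) = 1 → bit 1, carry out 0
  col 2: 0 + 0 + 0 (carry in) = 0 → bit 0, carry out 0
  col 3: 1 + 1 + 0 (carry in) = 2 → bit 0, carry out 1
  col 4: 0 + 1 + 1 (carry in) = 2 → bit 0, carry out 1
  col 5: 1 + 0 + 1 (carry in) = 2 → bit 0, carry out 1
  col 6: 0 + 0 + 1 (carry in) = 1 → bit 1, carry out 0
  col 7: 1 + 0 + 0 (carry in) = 1 → bit 1, carry out 0
  col 8: 0 + 1 + 0 (carry in) = 1 → bit 1, carry out 0
  col 9: 1 + 1 + 0 (carry in) = 2 → bit 0, carry out 1
  col 10: 0 + 0 + 1 (carry in) = 1 → bit 1, carry out 0
Reading bits MSB→LSB: 10111000011
Strip leading zeros: 10111000011
= 10111000011


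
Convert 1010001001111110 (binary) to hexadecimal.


Group into 4-bit nibbles: 1010001001111110
  1010 = A
  0010 = 2
  0111 = 7
  1110 = E
= 0xA27E


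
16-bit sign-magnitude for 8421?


Sign bit: 0 (positive)
Magnitude: 8421 = 010000011100101
= 0010000011100101


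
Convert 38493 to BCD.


Each digit → 4-bit binary:
  3 → 0011
  8 → 1000
  4 → 0100
  9 → 1001
  3 → 0011
= 0011 1000 0100 1001 0011


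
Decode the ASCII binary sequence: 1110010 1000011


Codes (binary): 1110010 1000011
Per-code ASCII lookup:
  1110010 = 114  (range 97-122: lowercase, 114 - 97 = 17) → 'r'
  1000011 = 67  (range 65-90: uppercase, 67 - 65 = 2) → 'C'
= 'rC'


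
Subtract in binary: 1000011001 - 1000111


Align and subtract column by column (LSB to MSB, borrowing when needed):
  1000011001
- 0001000111
  ----------
  col 0: (1 - 0 borrow-in) - 1 → 1 - 1 = 0, borrow out 0
  col 1: (0 - 0 borrow-in) - 1 → borrow from next column: (0+2) - 1 = 1, borrow out 1
  col 2: (0 - 1 borrow-in) - 1 → borrow from next column: (-1+2) - 1 = 0, borrow out 1
  col 3: (1 - 1 borrow-in) - 0 → 0 - 0 = 0, borrow out 0
  col 4: (1 - 0 borrow-in) - 0 → 1 - 0 = 1, borrow out 0
  col 5: (0 - 0 borrow-in) - 0 → 0 - 0 = 0, borrow out 0
  col 6: (0 - 0 borrow-in) - 1 → borrow from next column: (0+2) - 1 = 1, borrow out 1
  col 7: (0 - 1 borrow-in) - 0 → borrow from next column: (-1+2) - 0 = 1, borrow out 1
  col 8: (0 - 1 borrow-in) - 0 → borrow from next column: (-1+2) - 0 = 1, borrow out 1
  col 9: (1 - 1 borrow-in) - 0 → 0 - 0 = 0, borrow out 0
Reading bits MSB→LSB: 0111010010
Strip leading zeros: 111010010
= 111010010


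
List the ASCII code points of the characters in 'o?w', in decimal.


String: 'o?w'  (3 characters)
Per-character ASCII lookup:
  'o': lowercase starts at 97: 'o' = 97 + 14 = 111
  '?': special character: '?' = 63
  'w': lowercase starts at 97: 'w' = 97 + 22 = 119
= 111 63 119


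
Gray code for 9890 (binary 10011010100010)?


Binary: 10011010100010
Gray code: G = B XOR (B >> 1)
B >> 1 = 01001101010001
10011010100010 XOR 01001101010001:
  1 XOR 0 = 1
  0 XOR 1 = 1
  0 XOR 0 = 0
  1 XOR 0 = 1
  1 XOR 1 = 0
  0 XOR 1 = 1
  1 XOR 0 = 1
  0 XOR 1 = 1
  1 XOR 0 = 1
  0 XOR 1 = 1
  0 XOR 0 = 0
  0 XOR 0 = 0
  1 XOR 0 = 1
  0 XOR 1 = 1
= 11010111110011


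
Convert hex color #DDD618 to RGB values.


Hex: #DDD618
R = DD₁₆ = 221
G = D6₁₆ = 214
B = 18₁₆ = 24
= RGB(221, 214, 24)


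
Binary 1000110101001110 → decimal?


Positional values:
Bit 1: 1 × 2^1 = 2
Bit 2: 1 × 2^2 = 4
Bit 3: 1 × 2^3 = 8
Bit 6: 1 × 2^6 = 64
Bit 8: 1 × 2^8 = 256
Bit 10: 1 × 2^10 = 1024
Bit 11: 1 × 2^11 = 2048
Bit 15: 1 × 2^15 = 32768
Sum = 2 + 4 + 8 + 64 + 256 + 1024 + 2048 + 32768
= 36174


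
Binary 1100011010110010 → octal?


Group into 3-bit groups: 001100011010110010
  001 = 1
  100 = 4
  011 = 3
  010 = 2
  110 = 6
  010 = 2
= 0o143262


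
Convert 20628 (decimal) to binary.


Divide by 2 repeatedly:
20628 ÷ 2 = 10314 remainder 0
10314 ÷ 2 = 5157 remainder 0
5157 ÷ 2 = 2578 remainder 1
2578 ÷ 2 = 1289 remainder 0
1289 ÷ 2 = 644 remainder 1
644 ÷ 2 = 322 remainder 0
322 ÷ 2 = 161 remainder 0
161 ÷ 2 = 80 remainder 1
80 ÷ 2 = 40 remainder 0
40 ÷ 2 = 20 remainder 0
20 ÷ 2 = 10 remainder 0
10 ÷ 2 = 5 remainder 0
5 ÷ 2 = 2 remainder 1
2 ÷ 2 = 1 remainder 0
1 ÷ 2 = 0 remainder 1
Reading remainders bottom-up:
= 101000010010100


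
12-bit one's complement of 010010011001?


Original: 010010011001
Invert all bits:
  bit 0: 0 → 1
  bit 1: 1 → 0
  bit 2: 0 → 1
  bit 3: 0 → 1
  bit 4: 1 → 0
  bit 5: 0 → 1
  bit 6: 0 → 1
  bit 7: 1 → 0
  bit 8: 1 → 0
  bit 9: 0 → 1
  bit 10: 0 → 1
  bit 11: 1 → 0
= 101101100110


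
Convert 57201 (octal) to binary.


Each octal digit → 3 binary bits:
  5 = 101
  7 = 111
  2 = 010
  0 = 000
  1 = 001
Concatenate: 101 111 010 000 001
= 101111010000001


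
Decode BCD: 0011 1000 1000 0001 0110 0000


Each 4-bit group → digit:
  0011 → 3
  1000 → 8
  1000 → 8
  0001 → 1
  0110 → 6
  0000 → 0
= 388160


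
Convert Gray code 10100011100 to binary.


Gray code: 10100011100
MSB stays the same: 1
Each subsequent bit = prev_binary XOR current_gray:
  B[1] = 1 XOR 0 = 1
  B[2] = 1 XOR 1 = 0
  B[3] = 0 XOR 0 = 0
  B[4] = 0 XOR 0 = 0
  B[5] = 0 XOR 0 = 0
  B[6] = 0 XOR 1 = 1
  B[7] = 1 XOR 1 = 0
  B[8] = 0 XOR 1 = 1
  B[9] = 1 XOR 0 = 1
  B[10] = 1 XOR 0 = 1
= 11000010111 (1559 decimal)


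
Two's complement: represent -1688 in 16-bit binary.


Original: 0000011010011000
Step 1 - Invert all bits: 1111100101100111
Step 2 - Add 1: 1111100101100111 + 1
= 1111100101101000 (represents -1688)


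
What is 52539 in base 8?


Divide by 8 repeatedly:
52539 ÷ 8 = 6567 remainder 3
6567 ÷ 8 = 820 remainder 7
820 ÷ 8 = 102 remainder 4
102 ÷ 8 = 12 remainder 6
12 ÷ 8 = 1 remainder 4
1 ÷ 8 = 0 remainder 1
Reading remainders bottom-up:
= 0o146473


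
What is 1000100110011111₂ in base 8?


Group into 3-bit groups: 001000100110011111
  001 = 1
  000 = 0
  100 = 4
  110 = 6
  011 = 3
  111 = 7
= 0o104637


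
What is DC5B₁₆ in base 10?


Positional values:
Position 0: B × 16^0 = 11 × 1 = 11
Position 1: 5 × 16^1 = 5 × 16 = 80
Position 2: C × 16^2 = 12 × 256 = 3072
Position 3: D × 16^3 = 13 × 4096 = 53248
Sum = 11 + 80 + 3072 + 53248
= 56411


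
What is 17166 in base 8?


Divide by 8 repeatedly:
17166 ÷ 8 = 2145 remainder 6
2145 ÷ 8 = 268 remainder 1
268 ÷ 8 = 33 remainder 4
33 ÷ 8 = 4 remainder 1
4 ÷ 8 = 0 remainder 4
Reading remainders bottom-up:
= 0o41416


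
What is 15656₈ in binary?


Each octal digit → 3 binary bits:
  1 = 001
  5 = 101
  6 = 110
  5 = 101
  6 = 110
Concatenate: 001 101 110 101 110
= 001101110101110


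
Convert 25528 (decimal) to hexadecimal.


Divide by 16 repeatedly:
25528 ÷ 16 = 1595 remainder 8 (8)
1595 ÷ 16 = 99 remainder 11 (B)
99 ÷ 16 = 6 remainder 3 (3)
6 ÷ 16 = 0 remainder 6 (6)
Reading remainders bottom-up:
= 0x63B8


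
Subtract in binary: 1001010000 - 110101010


Align and subtract column by column (LSB to MSB, borrowing when needed):
  1001010000
- 0110101010
  ----------
  col 0: (0 - 0 borrow-in) - 0 → 0 - 0 = 0, borrow out 0
  col 1: (0 - 0 borrow-in) - 1 → borrow from next column: (0+2) - 1 = 1, borrow out 1
  col 2: (0 - 1 borrow-in) - 0 → borrow from next column: (-1+2) - 0 = 1, borrow out 1
  col 3: (0 - 1 borrow-in) - 1 → borrow from next column: (-1+2) - 1 = 0, borrow out 1
  col 4: (1 - 1 borrow-in) - 0 → 0 - 0 = 0, borrow out 0
  col 5: (0 - 0 borrow-in) - 1 → borrow from next column: (0+2) - 1 = 1, borrow out 1
  col 6: (1 - 1 borrow-in) - 0 → 0 - 0 = 0, borrow out 0
  col 7: (0 - 0 borrow-in) - 1 → borrow from next column: (0+2) - 1 = 1, borrow out 1
  col 8: (0 - 1 borrow-in) - 1 → borrow from next column: (-1+2) - 1 = 0, borrow out 1
  col 9: (1 - 1 borrow-in) - 0 → 0 - 0 = 0, borrow out 0
Reading bits MSB→LSB: 0010100110
Strip leading zeros: 10100110
= 10100110


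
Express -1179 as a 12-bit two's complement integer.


Original: 010010011011
Step 1 - Invert all bits: 101101100100
Step 2 - Add 1: 101101100100 + 1
= 101101100101 (represents -1179)


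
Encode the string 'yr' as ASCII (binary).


String: 'yr'  (2 characters)
Per-character ASCII lookup:
  'y': lowercase starts at 97: 'y' = 97 + 24 = 121 → 1111001
  'r': lowercase starts at 97: 'r' = 97 + 17 = 114 → 1110010
= 1111001 1110010


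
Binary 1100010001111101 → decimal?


Positional values:
Bit 0: 1 × 2^0 = 1
Bit 2: 1 × 2^2 = 4
Bit 3: 1 × 2^3 = 8
Bit 4: 1 × 2^4 = 16
Bit 5: 1 × 2^5 = 32
Bit 6: 1 × 2^6 = 64
Bit 10: 1 × 2^10 = 1024
Bit 14: 1 × 2^14 = 16384
Bit 15: 1 × 2^15 = 32768
Sum = 1 + 4 + 8 + 16 + 32 + 64 + 1024 + 16384 + 32768
= 50301


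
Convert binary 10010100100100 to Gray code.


Binary: 10010100100100
Gray code: G = B XOR (B >> 1)
B >> 1 = 01001010010010
10010100100100 XOR 01001010010010:
  1 XOR 0 = 1
  0 XOR 1 = 1
  0 XOR 0 = 0
  1 XOR 0 = 1
  0 XOR 1 = 1
  1 XOR 0 = 1
  0 XOR 1 = 1
  0 XOR 0 = 0
  1 XOR 0 = 1
  0 XOR 1 = 1
  0 XOR 0 = 0
  1 XOR 0 = 1
  0 XOR 1 = 1
  0 XOR 0 = 0
= 11011110110110


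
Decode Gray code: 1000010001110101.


Gray code: 1000010001110101
MSB stays the same: 1
Each subsequent bit = prev_binary XOR current_gray:
  B[1] = 1 XOR 0 = 1
  B[2] = 1 XOR 0 = 1
  B[3] = 1 XOR 0 = 1
  B[4] = 1 XOR 0 = 1
  B[5] = 1 XOR 1 = 0
  B[6] = 0 XOR 0 = 0
  B[7] = 0 XOR 0 = 0
  B[8] = 0 XOR 0 = 0
  B[9] = 0 XOR 1 = 1
  B[10] = 1 XOR 1 = 0
  B[11] = 0 XOR 1 = 1
  B[12] = 1 XOR 0 = 1
  B[13] = 1 XOR 1 = 0
  B[14] = 0 XOR 0 = 0
  B[15] = 0 XOR 1 = 1
= 1111100001011001 (63577 decimal)


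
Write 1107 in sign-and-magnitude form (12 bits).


Sign bit: 0 (positive)
Magnitude: 1107 = 10001010011
= 010001010011


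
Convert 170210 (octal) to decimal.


Positional values:
Position 0: 0 × 8^0 = 0
Position 1: 1 × 8^1 = 8
Position 2: 2 × 8^2 = 128
Position 3: 0 × 8^3 = 0
Position 4: 7 × 8^4 = 28672
Position 5: 1 × 8^5 = 32768
Sum = 0 + 8 + 128 + 0 + 28672 + 32768
= 61576


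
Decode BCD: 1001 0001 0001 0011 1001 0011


Each 4-bit group → digit:
  1001 → 9
  0001 → 1
  0001 → 1
  0011 → 3
  1001 → 9
  0011 → 3
= 911393


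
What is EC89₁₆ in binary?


Each hex digit → 4 binary bits:
  E = 1110
  C = 1100
  8 = 1000
  9 = 1001
Concatenate: 1110 1100 1000 1001
= 1110110010001001


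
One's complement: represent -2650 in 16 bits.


Original: 0000101001011010
Invert all bits:
  bit 0: 0 → 1
  bit 1: 0 → 1
  bit 2: 0 → 1
  bit 3: 0 → 1
  bit 4: 1 → 0
  bit 5: 0 → 1
  bit 6: 1 → 0
  bit 7: 0 → 1
  bit 8: 0 → 1
  bit 9: 1 → 0
  bit 10: 0 → 1
  bit 11: 1 → 0
  bit 12: 1 → 0
  bit 13: 0 → 1
  bit 14: 1 → 0
  bit 15: 0 → 1
= 1111010110100101


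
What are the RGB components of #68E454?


Hex: #68E454
R = 68₁₆ = 104
G = E4₁₆ = 228
B = 54₁₆ = 84
= RGB(104, 228, 84)


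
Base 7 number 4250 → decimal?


Positional values (base 7):
  0 × 7^0 = 0 × 1 = 0
  5 × 7^1 = 5 × 7 = 35
  2 × 7^2 = 2 × 49 = 98
  4 × 7^3 = 4 × 343 = 1372
Sum = 0 + 35 + 98 + 1372
= 1505


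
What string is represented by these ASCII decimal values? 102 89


Codes (decimal): 102 89
Per-code ASCII lookup:
  102  (range 97-122: lowercase, 102 - 97 = 5) → 'f'
  89  (range 65-90: uppercase, 89 - 65 = 24) → 'Y'
= 'fY'


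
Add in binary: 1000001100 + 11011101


Align and add column by column (LSB to MSB, carry propagating):
  01000001100
+ 00011011101
  -----------
  col 0: 0 + 1 + 0 (carry in) = 1 → bit 1, carry out 0
  col 1: 0 + 0 + 0 (carry in) = 0 → bit 0, carry out 0
  col 2: 1 + 1 + 0 (carry in) = 2 → bit 0, carry out 1
  col 3: 1 + 1 + 1 (carry in) = 3 → bit 1, carry out 1
  col 4: 0 + 1 + 1 (carry in) = 2 → bit 0, carry out 1
  col 5: 0 + 0 + 1 (carry in) = 1 → bit 1, carry out 0
  col 6: 0 + 1 + 0 (carry in) = 1 → bit 1, carry out 0
  col 7: 0 + 1 + 0 (carry in) = 1 → bit 1, carry out 0
  col 8: 0 + 0 + 0 (carry in) = 0 → bit 0, carry out 0
  col 9: 1 + 0 + 0 (carry in) = 1 → bit 1, carry out 0
  col 10: 0 + 0 + 0 (carry in) = 0 → bit 0, carry out 0
Reading bits MSB→LSB: 01011101001
Strip leading zeros: 1011101001
= 1011101001


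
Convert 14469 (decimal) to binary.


Divide by 2 repeatedly:
14469 ÷ 2 = 7234 remainder 1
7234 ÷ 2 = 3617 remainder 0
3617 ÷ 2 = 1808 remainder 1
1808 ÷ 2 = 904 remainder 0
904 ÷ 2 = 452 remainder 0
452 ÷ 2 = 226 remainder 0
226 ÷ 2 = 113 remainder 0
113 ÷ 2 = 56 remainder 1
56 ÷ 2 = 28 remainder 0
28 ÷ 2 = 14 remainder 0
14 ÷ 2 = 7 remainder 0
7 ÷ 2 = 3 remainder 1
3 ÷ 2 = 1 remainder 1
1 ÷ 2 = 0 remainder 1
Reading remainders bottom-up:
= 11100010000101


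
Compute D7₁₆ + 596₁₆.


Align and add column by column (LSB to MSB, each column mod 16 with carry):
  00D7
+ 0596
  ----
  col 0: 7(7) + 6(6) + 0 (carry in) = 13 → D(13), carry out 0
  col 1: D(13) + 9(9) + 0 (carry in) = 22 → 6(6), carry out 1
  col 2: 0(0) + 5(5) + 1 (carry in) = 6 → 6(6), carry out 0
  col 3: 0(0) + 0(0) + 0 (carry in) = 0 → 0(0), carry out 0
Reading digits MSB→LSB: 066D
Strip leading zeros: 66D
= 0x66D
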